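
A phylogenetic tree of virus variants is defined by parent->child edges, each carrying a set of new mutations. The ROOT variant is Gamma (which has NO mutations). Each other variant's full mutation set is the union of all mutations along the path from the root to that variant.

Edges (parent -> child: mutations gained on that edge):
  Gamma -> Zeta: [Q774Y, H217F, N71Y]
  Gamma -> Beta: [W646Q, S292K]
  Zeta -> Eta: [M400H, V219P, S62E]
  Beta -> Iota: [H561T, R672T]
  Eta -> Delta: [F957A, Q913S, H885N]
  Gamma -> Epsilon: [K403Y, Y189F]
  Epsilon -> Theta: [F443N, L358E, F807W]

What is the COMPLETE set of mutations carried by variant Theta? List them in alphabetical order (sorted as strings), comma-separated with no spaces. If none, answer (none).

At Gamma: gained [] -> total []
At Epsilon: gained ['K403Y', 'Y189F'] -> total ['K403Y', 'Y189F']
At Theta: gained ['F443N', 'L358E', 'F807W'] -> total ['F443N', 'F807W', 'K403Y', 'L358E', 'Y189F']

Answer: F443N,F807W,K403Y,L358E,Y189F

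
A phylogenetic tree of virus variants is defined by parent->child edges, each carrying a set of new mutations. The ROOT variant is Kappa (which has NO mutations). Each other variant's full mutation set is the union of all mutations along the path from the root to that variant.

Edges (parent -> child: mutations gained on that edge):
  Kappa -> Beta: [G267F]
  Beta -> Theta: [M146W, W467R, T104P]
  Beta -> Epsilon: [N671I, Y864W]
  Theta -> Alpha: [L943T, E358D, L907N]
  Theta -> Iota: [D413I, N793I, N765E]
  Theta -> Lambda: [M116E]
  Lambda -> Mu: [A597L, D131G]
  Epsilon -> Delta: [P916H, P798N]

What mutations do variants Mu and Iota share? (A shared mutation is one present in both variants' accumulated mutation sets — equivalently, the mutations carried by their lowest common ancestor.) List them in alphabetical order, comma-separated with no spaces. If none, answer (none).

Answer: G267F,M146W,T104P,W467R

Derivation:
Accumulating mutations along path to Mu:
  At Kappa: gained [] -> total []
  At Beta: gained ['G267F'] -> total ['G267F']
  At Theta: gained ['M146W', 'W467R', 'T104P'] -> total ['G267F', 'M146W', 'T104P', 'W467R']
  At Lambda: gained ['M116E'] -> total ['G267F', 'M116E', 'M146W', 'T104P', 'W467R']
  At Mu: gained ['A597L', 'D131G'] -> total ['A597L', 'D131G', 'G267F', 'M116E', 'M146W', 'T104P', 'W467R']
Mutations(Mu) = ['A597L', 'D131G', 'G267F', 'M116E', 'M146W', 'T104P', 'W467R']
Accumulating mutations along path to Iota:
  At Kappa: gained [] -> total []
  At Beta: gained ['G267F'] -> total ['G267F']
  At Theta: gained ['M146W', 'W467R', 'T104P'] -> total ['G267F', 'M146W', 'T104P', 'W467R']
  At Iota: gained ['D413I', 'N793I', 'N765E'] -> total ['D413I', 'G267F', 'M146W', 'N765E', 'N793I', 'T104P', 'W467R']
Mutations(Iota) = ['D413I', 'G267F', 'M146W', 'N765E', 'N793I', 'T104P', 'W467R']
Intersection: ['A597L', 'D131G', 'G267F', 'M116E', 'M146W', 'T104P', 'W467R'] ∩ ['D413I', 'G267F', 'M146W', 'N765E', 'N793I', 'T104P', 'W467R'] = ['G267F', 'M146W', 'T104P', 'W467R']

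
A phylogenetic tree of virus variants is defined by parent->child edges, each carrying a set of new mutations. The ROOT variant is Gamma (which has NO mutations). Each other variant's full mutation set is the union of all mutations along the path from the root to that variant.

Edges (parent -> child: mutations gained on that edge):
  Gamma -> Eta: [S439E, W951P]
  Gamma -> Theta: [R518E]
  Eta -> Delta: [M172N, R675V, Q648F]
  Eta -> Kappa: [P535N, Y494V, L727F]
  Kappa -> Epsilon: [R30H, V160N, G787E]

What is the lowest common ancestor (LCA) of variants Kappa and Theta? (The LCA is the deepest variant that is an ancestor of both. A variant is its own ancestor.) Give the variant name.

Path from root to Kappa: Gamma -> Eta -> Kappa
  ancestors of Kappa: {Gamma, Eta, Kappa}
Path from root to Theta: Gamma -> Theta
  ancestors of Theta: {Gamma, Theta}
Common ancestors: {Gamma}
Walk up from Theta: Theta (not in ancestors of Kappa), Gamma (in ancestors of Kappa)
Deepest common ancestor (LCA) = Gamma

Answer: Gamma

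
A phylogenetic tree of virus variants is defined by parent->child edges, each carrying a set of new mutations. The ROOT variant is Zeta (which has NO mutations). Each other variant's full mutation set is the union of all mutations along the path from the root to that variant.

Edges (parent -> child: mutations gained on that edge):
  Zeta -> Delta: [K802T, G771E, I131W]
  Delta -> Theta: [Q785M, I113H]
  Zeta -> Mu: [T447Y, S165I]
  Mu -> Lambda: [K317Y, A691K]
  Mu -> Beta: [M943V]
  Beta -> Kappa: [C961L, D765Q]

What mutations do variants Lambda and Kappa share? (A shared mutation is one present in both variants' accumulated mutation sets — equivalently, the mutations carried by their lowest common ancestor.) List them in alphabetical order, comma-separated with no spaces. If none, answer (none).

Answer: S165I,T447Y

Derivation:
Accumulating mutations along path to Lambda:
  At Zeta: gained [] -> total []
  At Mu: gained ['T447Y', 'S165I'] -> total ['S165I', 'T447Y']
  At Lambda: gained ['K317Y', 'A691K'] -> total ['A691K', 'K317Y', 'S165I', 'T447Y']
Mutations(Lambda) = ['A691K', 'K317Y', 'S165I', 'T447Y']
Accumulating mutations along path to Kappa:
  At Zeta: gained [] -> total []
  At Mu: gained ['T447Y', 'S165I'] -> total ['S165I', 'T447Y']
  At Beta: gained ['M943V'] -> total ['M943V', 'S165I', 'T447Y']
  At Kappa: gained ['C961L', 'D765Q'] -> total ['C961L', 'D765Q', 'M943V', 'S165I', 'T447Y']
Mutations(Kappa) = ['C961L', 'D765Q', 'M943V', 'S165I', 'T447Y']
Intersection: ['A691K', 'K317Y', 'S165I', 'T447Y'] ∩ ['C961L', 'D765Q', 'M943V', 'S165I', 'T447Y'] = ['S165I', 'T447Y']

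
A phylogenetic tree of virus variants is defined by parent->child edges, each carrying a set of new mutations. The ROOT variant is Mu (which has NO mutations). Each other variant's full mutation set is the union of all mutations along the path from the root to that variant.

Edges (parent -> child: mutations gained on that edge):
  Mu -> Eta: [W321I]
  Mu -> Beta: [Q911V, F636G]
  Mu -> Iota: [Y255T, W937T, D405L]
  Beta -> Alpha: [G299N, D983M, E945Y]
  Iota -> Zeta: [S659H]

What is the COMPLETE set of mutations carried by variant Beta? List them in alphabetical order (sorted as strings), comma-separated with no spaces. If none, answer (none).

Answer: F636G,Q911V

Derivation:
At Mu: gained [] -> total []
At Beta: gained ['Q911V', 'F636G'] -> total ['F636G', 'Q911V']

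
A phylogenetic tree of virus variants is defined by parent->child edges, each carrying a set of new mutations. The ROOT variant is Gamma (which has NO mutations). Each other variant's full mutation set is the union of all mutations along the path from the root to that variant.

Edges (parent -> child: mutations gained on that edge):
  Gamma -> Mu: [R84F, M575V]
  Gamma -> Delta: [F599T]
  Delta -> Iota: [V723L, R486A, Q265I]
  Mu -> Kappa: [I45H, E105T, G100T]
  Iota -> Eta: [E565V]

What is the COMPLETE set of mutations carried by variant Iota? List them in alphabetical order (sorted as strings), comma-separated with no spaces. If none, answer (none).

At Gamma: gained [] -> total []
At Delta: gained ['F599T'] -> total ['F599T']
At Iota: gained ['V723L', 'R486A', 'Q265I'] -> total ['F599T', 'Q265I', 'R486A', 'V723L']

Answer: F599T,Q265I,R486A,V723L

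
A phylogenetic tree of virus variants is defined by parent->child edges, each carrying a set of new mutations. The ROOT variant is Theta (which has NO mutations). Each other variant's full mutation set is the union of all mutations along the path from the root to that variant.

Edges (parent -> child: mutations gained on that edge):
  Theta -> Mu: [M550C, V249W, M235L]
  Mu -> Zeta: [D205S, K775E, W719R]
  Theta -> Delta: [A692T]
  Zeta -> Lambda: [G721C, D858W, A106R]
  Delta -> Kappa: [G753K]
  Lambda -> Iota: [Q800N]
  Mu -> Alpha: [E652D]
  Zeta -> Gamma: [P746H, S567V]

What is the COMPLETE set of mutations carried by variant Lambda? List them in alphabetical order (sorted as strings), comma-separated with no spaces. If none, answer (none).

Answer: A106R,D205S,D858W,G721C,K775E,M235L,M550C,V249W,W719R

Derivation:
At Theta: gained [] -> total []
At Mu: gained ['M550C', 'V249W', 'M235L'] -> total ['M235L', 'M550C', 'V249W']
At Zeta: gained ['D205S', 'K775E', 'W719R'] -> total ['D205S', 'K775E', 'M235L', 'M550C', 'V249W', 'W719R']
At Lambda: gained ['G721C', 'D858W', 'A106R'] -> total ['A106R', 'D205S', 'D858W', 'G721C', 'K775E', 'M235L', 'M550C', 'V249W', 'W719R']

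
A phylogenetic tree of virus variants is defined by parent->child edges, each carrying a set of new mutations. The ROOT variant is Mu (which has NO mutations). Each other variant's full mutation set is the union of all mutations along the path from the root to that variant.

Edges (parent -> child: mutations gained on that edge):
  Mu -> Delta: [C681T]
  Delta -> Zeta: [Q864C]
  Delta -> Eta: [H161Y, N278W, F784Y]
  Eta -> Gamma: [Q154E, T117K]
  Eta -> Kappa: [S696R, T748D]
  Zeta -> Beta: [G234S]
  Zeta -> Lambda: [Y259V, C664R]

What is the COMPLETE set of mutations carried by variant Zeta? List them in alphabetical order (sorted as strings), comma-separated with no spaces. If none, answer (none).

Answer: C681T,Q864C

Derivation:
At Mu: gained [] -> total []
At Delta: gained ['C681T'] -> total ['C681T']
At Zeta: gained ['Q864C'] -> total ['C681T', 'Q864C']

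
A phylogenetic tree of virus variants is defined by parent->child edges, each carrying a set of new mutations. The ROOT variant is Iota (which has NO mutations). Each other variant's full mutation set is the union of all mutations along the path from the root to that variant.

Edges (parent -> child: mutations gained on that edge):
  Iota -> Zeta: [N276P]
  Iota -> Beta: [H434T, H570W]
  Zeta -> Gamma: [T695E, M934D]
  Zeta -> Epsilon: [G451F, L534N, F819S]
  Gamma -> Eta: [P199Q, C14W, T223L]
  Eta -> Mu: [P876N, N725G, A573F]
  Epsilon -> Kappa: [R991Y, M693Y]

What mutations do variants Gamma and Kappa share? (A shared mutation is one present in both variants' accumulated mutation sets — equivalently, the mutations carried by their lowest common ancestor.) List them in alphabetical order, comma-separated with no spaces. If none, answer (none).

Accumulating mutations along path to Gamma:
  At Iota: gained [] -> total []
  At Zeta: gained ['N276P'] -> total ['N276P']
  At Gamma: gained ['T695E', 'M934D'] -> total ['M934D', 'N276P', 'T695E']
Mutations(Gamma) = ['M934D', 'N276P', 'T695E']
Accumulating mutations along path to Kappa:
  At Iota: gained [] -> total []
  At Zeta: gained ['N276P'] -> total ['N276P']
  At Epsilon: gained ['G451F', 'L534N', 'F819S'] -> total ['F819S', 'G451F', 'L534N', 'N276P']
  At Kappa: gained ['R991Y', 'M693Y'] -> total ['F819S', 'G451F', 'L534N', 'M693Y', 'N276P', 'R991Y']
Mutations(Kappa) = ['F819S', 'G451F', 'L534N', 'M693Y', 'N276P', 'R991Y']
Intersection: ['M934D', 'N276P', 'T695E'] ∩ ['F819S', 'G451F', 'L534N', 'M693Y', 'N276P', 'R991Y'] = ['N276P']

Answer: N276P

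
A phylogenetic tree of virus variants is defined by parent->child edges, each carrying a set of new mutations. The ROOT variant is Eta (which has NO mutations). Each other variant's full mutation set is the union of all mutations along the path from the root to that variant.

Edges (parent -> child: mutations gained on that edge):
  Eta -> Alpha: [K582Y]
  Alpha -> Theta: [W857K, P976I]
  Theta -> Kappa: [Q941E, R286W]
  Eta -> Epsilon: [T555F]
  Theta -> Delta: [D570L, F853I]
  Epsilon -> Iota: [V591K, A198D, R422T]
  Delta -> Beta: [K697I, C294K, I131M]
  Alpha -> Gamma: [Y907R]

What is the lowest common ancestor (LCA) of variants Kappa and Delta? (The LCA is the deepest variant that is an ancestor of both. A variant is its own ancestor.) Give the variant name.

Answer: Theta

Derivation:
Path from root to Kappa: Eta -> Alpha -> Theta -> Kappa
  ancestors of Kappa: {Eta, Alpha, Theta, Kappa}
Path from root to Delta: Eta -> Alpha -> Theta -> Delta
  ancestors of Delta: {Eta, Alpha, Theta, Delta}
Common ancestors: {Eta, Alpha, Theta}
Walk up from Delta: Delta (not in ancestors of Kappa), Theta (in ancestors of Kappa), Alpha (in ancestors of Kappa), Eta (in ancestors of Kappa)
Deepest common ancestor (LCA) = Theta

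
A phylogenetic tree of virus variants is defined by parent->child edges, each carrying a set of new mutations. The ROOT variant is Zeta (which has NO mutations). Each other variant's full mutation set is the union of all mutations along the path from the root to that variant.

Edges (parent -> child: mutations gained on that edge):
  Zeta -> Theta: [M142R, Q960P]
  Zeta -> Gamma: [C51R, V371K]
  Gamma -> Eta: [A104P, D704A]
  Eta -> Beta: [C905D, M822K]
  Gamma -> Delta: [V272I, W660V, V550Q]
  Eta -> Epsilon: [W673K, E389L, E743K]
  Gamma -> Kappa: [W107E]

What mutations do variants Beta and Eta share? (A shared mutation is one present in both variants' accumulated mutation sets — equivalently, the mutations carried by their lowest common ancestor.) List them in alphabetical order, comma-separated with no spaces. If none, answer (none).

Accumulating mutations along path to Beta:
  At Zeta: gained [] -> total []
  At Gamma: gained ['C51R', 'V371K'] -> total ['C51R', 'V371K']
  At Eta: gained ['A104P', 'D704A'] -> total ['A104P', 'C51R', 'D704A', 'V371K']
  At Beta: gained ['C905D', 'M822K'] -> total ['A104P', 'C51R', 'C905D', 'D704A', 'M822K', 'V371K']
Mutations(Beta) = ['A104P', 'C51R', 'C905D', 'D704A', 'M822K', 'V371K']
Accumulating mutations along path to Eta:
  At Zeta: gained [] -> total []
  At Gamma: gained ['C51R', 'V371K'] -> total ['C51R', 'V371K']
  At Eta: gained ['A104P', 'D704A'] -> total ['A104P', 'C51R', 'D704A', 'V371K']
Mutations(Eta) = ['A104P', 'C51R', 'D704A', 'V371K']
Intersection: ['A104P', 'C51R', 'C905D', 'D704A', 'M822K', 'V371K'] ∩ ['A104P', 'C51R', 'D704A', 'V371K'] = ['A104P', 'C51R', 'D704A', 'V371K']

Answer: A104P,C51R,D704A,V371K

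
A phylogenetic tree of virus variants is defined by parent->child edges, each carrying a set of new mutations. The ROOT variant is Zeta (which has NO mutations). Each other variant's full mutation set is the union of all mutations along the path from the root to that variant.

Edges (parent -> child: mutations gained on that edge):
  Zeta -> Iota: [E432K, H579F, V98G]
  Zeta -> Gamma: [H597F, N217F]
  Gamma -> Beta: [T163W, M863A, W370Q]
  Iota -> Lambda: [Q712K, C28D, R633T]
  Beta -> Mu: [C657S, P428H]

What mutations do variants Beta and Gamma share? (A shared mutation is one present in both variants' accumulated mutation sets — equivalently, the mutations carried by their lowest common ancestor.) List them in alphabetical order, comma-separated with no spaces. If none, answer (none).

Answer: H597F,N217F

Derivation:
Accumulating mutations along path to Beta:
  At Zeta: gained [] -> total []
  At Gamma: gained ['H597F', 'N217F'] -> total ['H597F', 'N217F']
  At Beta: gained ['T163W', 'M863A', 'W370Q'] -> total ['H597F', 'M863A', 'N217F', 'T163W', 'W370Q']
Mutations(Beta) = ['H597F', 'M863A', 'N217F', 'T163W', 'W370Q']
Accumulating mutations along path to Gamma:
  At Zeta: gained [] -> total []
  At Gamma: gained ['H597F', 'N217F'] -> total ['H597F', 'N217F']
Mutations(Gamma) = ['H597F', 'N217F']
Intersection: ['H597F', 'M863A', 'N217F', 'T163W', 'W370Q'] ∩ ['H597F', 'N217F'] = ['H597F', 'N217F']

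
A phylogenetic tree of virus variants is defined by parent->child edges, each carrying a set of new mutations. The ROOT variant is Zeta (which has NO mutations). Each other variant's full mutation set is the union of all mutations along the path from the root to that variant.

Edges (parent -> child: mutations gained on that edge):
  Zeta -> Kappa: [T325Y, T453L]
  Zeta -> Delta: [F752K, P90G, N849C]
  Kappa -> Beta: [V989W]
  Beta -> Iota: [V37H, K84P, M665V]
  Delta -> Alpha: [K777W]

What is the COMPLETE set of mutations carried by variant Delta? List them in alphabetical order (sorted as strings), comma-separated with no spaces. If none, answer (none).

At Zeta: gained [] -> total []
At Delta: gained ['F752K', 'P90G', 'N849C'] -> total ['F752K', 'N849C', 'P90G']

Answer: F752K,N849C,P90G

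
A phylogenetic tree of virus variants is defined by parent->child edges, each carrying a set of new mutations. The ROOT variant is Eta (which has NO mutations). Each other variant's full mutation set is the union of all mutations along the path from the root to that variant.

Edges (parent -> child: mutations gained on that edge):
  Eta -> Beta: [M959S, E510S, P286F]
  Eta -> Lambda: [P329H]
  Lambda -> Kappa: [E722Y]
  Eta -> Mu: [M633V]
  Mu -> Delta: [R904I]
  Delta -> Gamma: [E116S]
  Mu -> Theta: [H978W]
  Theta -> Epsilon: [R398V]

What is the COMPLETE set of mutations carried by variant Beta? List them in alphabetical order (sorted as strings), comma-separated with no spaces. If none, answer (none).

Answer: E510S,M959S,P286F

Derivation:
At Eta: gained [] -> total []
At Beta: gained ['M959S', 'E510S', 'P286F'] -> total ['E510S', 'M959S', 'P286F']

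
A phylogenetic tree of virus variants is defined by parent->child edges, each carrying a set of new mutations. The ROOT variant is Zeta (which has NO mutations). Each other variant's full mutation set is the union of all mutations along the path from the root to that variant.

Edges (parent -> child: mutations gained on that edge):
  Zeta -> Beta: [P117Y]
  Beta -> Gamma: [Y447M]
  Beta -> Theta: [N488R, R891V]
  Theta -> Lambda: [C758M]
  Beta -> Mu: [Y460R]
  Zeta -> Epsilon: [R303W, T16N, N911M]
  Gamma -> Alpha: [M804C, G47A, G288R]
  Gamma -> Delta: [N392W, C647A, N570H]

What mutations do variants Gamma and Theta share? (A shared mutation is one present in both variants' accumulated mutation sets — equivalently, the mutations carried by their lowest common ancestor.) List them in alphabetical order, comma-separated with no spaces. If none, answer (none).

Accumulating mutations along path to Gamma:
  At Zeta: gained [] -> total []
  At Beta: gained ['P117Y'] -> total ['P117Y']
  At Gamma: gained ['Y447M'] -> total ['P117Y', 'Y447M']
Mutations(Gamma) = ['P117Y', 'Y447M']
Accumulating mutations along path to Theta:
  At Zeta: gained [] -> total []
  At Beta: gained ['P117Y'] -> total ['P117Y']
  At Theta: gained ['N488R', 'R891V'] -> total ['N488R', 'P117Y', 'R891V']
Mutations(Theta) = ['N488R', 'P117Y', 'R891V']
Intersection: ['P117Y', 'Y447M'] ∩ ['N488R', 'P117Y', 'R891V'] = ['P117Y']

Answer: P117Y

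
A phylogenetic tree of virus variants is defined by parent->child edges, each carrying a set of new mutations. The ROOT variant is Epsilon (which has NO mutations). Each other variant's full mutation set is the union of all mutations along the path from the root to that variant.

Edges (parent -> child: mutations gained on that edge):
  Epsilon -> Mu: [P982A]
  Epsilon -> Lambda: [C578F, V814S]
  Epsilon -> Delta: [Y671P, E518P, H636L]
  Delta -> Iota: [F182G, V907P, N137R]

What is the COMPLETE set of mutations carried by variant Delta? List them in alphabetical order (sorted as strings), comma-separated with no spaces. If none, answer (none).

Answer: E518P,H636L,Y671P

Derivation:
At Epsilon: gained [] -> total []
At Delta: gained ['Y671P', 'E518P', 'H636L'] -> total ['E518P', 'H636L', 'Y671P']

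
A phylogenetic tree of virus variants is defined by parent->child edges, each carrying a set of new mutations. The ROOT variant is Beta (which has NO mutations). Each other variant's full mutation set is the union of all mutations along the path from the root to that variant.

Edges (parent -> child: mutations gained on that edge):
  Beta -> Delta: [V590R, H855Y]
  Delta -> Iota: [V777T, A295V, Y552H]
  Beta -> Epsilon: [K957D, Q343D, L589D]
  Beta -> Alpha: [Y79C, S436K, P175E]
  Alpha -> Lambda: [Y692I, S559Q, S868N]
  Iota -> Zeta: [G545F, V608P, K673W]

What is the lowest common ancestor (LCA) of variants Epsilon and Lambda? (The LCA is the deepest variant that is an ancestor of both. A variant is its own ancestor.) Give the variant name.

Answer: Beta

Derivation:
Path from root to Epsilon: Beta -> Epsilon
  ancestors of Epsilon: {Beta, Epsilon}
Path from root to Lambda: Beta -> Alpha -> Lambda
  ancestors of Lambda: {Beta, Alpha, Lambda}
Common ancestors: {Beta}
Walk up from Lambda: Lambda (not in ancestors of Epsilon), Alpha (not in ancestors of Epsilon), Beta (in ancestors of Epsilon)
Deepest common ancestor (LCA) = Beta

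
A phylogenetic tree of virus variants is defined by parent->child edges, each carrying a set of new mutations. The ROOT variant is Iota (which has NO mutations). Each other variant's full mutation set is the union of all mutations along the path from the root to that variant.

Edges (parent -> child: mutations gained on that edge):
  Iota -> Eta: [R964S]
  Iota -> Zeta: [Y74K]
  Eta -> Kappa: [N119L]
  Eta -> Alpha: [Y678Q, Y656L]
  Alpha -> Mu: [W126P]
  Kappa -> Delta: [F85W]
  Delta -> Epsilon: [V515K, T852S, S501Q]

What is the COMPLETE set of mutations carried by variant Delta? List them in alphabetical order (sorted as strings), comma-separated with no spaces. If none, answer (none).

At Iota: gained [] -> total []
At Eta: gained ['R964S'] -> total ['R964S']
At Kappa: gained ['N119L'] -> total ['N119L', 'R964S']
At Delta: gained ['F85W'] -> total ['F85W', 'N119L', 'R964S']

Answer: F85W,N119L,R964S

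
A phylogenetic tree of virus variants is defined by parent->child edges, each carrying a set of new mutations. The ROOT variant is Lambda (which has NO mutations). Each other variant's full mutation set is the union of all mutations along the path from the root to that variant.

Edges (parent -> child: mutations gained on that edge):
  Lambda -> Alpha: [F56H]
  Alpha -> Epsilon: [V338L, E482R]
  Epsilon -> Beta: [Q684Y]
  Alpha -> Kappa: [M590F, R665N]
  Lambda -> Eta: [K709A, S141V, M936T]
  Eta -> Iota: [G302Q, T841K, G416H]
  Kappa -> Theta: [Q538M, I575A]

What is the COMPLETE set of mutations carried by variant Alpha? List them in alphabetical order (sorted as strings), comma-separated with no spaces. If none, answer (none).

Answer: F56H

Derivation:
At Lambda: gained [] -> total []
At Alpha: gained ['F56H'] -> total ['F56H']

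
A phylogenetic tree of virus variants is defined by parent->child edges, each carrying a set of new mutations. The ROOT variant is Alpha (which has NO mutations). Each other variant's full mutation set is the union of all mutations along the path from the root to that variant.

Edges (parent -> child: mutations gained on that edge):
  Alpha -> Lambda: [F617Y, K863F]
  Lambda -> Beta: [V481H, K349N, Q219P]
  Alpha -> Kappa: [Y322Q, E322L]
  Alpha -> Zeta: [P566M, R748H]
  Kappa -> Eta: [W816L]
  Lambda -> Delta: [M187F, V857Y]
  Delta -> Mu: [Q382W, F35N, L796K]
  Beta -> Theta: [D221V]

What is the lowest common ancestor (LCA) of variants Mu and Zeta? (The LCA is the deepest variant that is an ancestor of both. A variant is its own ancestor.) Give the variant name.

Answer: Alpha

Derivation:
Path from root to Mu: Alpha -> Lambda -> Delta -> Mu
  ancestors of Mu: {Alpha, Lambda, Delta, Mu}
Path from root to Zeta: Alpha -> Zeta
  ancestors of Zeta: {Alpha, Zeta}
Common ancestors: {Alpha}
Walk up from Zeta: Zeta (not in ancestors of Mu), Alpha (in ancestors of Mu)
Deepest common ancestor (LCA) = Alpha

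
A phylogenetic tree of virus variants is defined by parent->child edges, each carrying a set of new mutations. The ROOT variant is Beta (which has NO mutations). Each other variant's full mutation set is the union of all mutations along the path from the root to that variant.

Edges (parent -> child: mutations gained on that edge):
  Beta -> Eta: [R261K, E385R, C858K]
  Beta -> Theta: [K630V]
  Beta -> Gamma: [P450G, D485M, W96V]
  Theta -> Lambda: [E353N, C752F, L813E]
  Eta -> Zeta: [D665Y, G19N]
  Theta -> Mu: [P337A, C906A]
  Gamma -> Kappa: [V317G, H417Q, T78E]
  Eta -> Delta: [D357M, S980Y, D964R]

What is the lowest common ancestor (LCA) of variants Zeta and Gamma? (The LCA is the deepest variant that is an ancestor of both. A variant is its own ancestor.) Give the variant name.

Path from root to Zeta: Beta -> Eta -> Zeta
  ancestors of Zeta: {Beta, Eta, Zeta}
Path from root to Gamma: Beta -> Gamma
  ancestors of Gamma: {Beta, Gamma}
Common ancestors: {Beta}
Walk up from Gamma: Gamma (not in ancestors of Zeta), Beta (in ancestors of Zeta)
Deepest common ancestor (LCA) = Beta

Answer: Beta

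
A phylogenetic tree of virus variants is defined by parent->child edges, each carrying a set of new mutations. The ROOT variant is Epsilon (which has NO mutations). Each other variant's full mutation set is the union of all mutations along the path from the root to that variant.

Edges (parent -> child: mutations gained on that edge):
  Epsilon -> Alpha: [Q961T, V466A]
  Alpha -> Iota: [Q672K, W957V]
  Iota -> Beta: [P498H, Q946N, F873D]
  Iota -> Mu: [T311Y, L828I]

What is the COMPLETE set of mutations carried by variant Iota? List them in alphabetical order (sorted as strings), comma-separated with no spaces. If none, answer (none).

At Epsilon: gained [] -> total []
At Alpha: gained ['Q961T', 'V466A'] -> total ['Q961T', 'V466A']
At Iota: gained ['Q672K', 'W957V'] -> total ['Q672K', 'Q961T', 'V466A', 'W957V']

Answer: Q672K,Q961T,V466A,W957V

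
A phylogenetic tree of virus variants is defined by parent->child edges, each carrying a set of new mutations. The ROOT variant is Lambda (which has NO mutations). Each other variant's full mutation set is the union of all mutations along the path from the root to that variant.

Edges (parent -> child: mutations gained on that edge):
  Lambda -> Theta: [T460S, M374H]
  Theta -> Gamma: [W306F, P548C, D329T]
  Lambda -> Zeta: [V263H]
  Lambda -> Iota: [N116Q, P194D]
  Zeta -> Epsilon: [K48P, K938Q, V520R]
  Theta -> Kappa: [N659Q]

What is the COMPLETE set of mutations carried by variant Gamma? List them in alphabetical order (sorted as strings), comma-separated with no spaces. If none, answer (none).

Answer: D329T,M374H,P548C,T460S,W306F

Derivation:
At Lambda: gained [] -> total []
At Theta: gained ['T460S', 'M374H'] -> total ['M374H', 'T460S']
At Gamma: gained ['W306F', 'P548C', 'D329T'] -> total ['D329T', 'M374H', 'P548C', 'T460S', 'W306F']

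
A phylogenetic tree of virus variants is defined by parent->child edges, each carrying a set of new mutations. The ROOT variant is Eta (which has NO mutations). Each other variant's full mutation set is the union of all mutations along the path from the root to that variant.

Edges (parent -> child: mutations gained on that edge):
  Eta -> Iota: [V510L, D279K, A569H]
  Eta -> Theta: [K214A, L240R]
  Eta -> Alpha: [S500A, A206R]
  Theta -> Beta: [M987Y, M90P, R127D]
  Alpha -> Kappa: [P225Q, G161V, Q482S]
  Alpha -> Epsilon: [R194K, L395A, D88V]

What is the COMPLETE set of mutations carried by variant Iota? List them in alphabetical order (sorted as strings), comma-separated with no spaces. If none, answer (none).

At Eta: gained [] -> total []
At Iota: gained ['V510L', 'D279K', 'A569H'] -> total ['A569H', 'D279K', 'V510L']

Answer: A569H,D279K,V510L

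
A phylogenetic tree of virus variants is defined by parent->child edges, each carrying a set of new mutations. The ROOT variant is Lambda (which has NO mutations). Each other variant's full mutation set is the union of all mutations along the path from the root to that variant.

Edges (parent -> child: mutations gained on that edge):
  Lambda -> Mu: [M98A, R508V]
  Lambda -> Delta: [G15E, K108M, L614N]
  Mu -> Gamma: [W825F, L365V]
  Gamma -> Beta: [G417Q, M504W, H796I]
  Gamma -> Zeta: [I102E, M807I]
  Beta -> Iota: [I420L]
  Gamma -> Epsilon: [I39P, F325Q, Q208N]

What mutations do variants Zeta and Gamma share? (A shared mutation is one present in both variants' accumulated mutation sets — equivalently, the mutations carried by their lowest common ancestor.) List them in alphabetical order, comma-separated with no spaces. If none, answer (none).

Answer: L365V,M98A,R508V,W825F

Derivation:
Accumulating mutations along path to Zeta:
  At Lambda: gained [] -> total []
  At Mu: gained ['M98A', 'R508V'] -> total ['M98A', 'R508V']
  At Gamma: gained ['W825F', 'L365V'] -> total ['L365V', 'M98A', 'R508V', 'W825F']
  At Zeta: gained ['I102E', 'M807I'] -> total ['I102E', 'L365V', 'M807I', 'M98A', 'R508V', 'W825F']
Mutations(Zeta) = ['I102E', 'L365V', 'M807I', 'M98A', 'R508V', 'W825F']
Accumulating mutations along path to Gamma:
  At Lambda: gained [] -> total []
  At Mu: gained ['M98A', 'R508V'] -> total ['M98A', 'R508V']
  At Gamma: gained ['W825F', 'L365V'] -> total ['L365V', 'M98A', 'R508V', 'W825F']
Mutations(Gamma) = ['L365V', 'M98A', 'R508V', 'W825F']
Intersection: ['I102E', 'L365V', 'M807I', 'M98A', 'R508V', 'W825F'] ∩ ['L365V', 'M98A', 'R508V', 'W825F'] = ['L365V', 'M98A', 'R508V', 'W825F']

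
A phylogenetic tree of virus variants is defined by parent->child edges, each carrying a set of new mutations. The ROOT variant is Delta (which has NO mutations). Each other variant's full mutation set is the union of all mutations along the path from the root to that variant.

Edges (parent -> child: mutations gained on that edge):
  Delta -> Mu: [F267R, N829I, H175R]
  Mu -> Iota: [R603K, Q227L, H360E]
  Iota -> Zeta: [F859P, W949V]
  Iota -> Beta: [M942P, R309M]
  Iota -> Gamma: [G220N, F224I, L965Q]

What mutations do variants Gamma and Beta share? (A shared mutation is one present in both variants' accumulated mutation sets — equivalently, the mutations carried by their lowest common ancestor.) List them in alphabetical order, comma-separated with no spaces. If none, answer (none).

Accumulating mutations along path to Gamma:
  At Delta: gained [] -> total []
  At Mu: gained ['F267R', 'N829I', 'H175R'] -> total ['F267R', 'H175R', 'N829I']
  At Iota: gained ['R603K', 'Q227L', 'H360E'] -> total ['F267R', 'H175R', 'H360E', 'N829I', 'Q227L', 'R603K']
  At Gamma: gained ['G220N', 'F224I', 'L965Q'] -> total ['F224I', 'F267R', 'G220N', 'H175R', 'H360E', 'L965Q', 'N829I', 'Q227L', 'R603K']
Mutations(Gamma) = ['F224I', 'F267R', 'G220N', 'H175R', 'H360E', 'L965Q', 'N829I', 'Q227L', 'R603K']
Accumulating mutations along path to Beta:
  At Delta: gained [] -> total []
  At Mu: gained ['F267R', 'N829I', 'H175R'] -> total ['F267R', 'H175R', 'N829I']
  At Iota: gained ['R603K', 'Q227L', 'H360E'] -> total ['F267R', 'H175R', 'H360E', 'N829I', 'Q227L', 'R603K']
  At Beta: gained ['M942P', 'R309M'] -> total ['F267R', 'H175R', 'H360E', 'M942P', 'N829I', 'Q227L', 'R309M', 'R603K']
Mutations(Beta) = ['F267R', 'H175R', 'H360E', 'M942P', 'N829I', 'Q227L', 'R309M', 'R603K']
Intersection: ['F224I', 'F267R', 'G220N', 'H175R', 'H360E', 'L965Q', 'N829I', 'Q227L', 'R603K'] ∩ ['F267R', 'H175R', 'H360E', 'M942P', 'N829I', 'Q227L', 'R309M', 'R603K'] = ['F267R', 'H175R', 'H360E', 'N829I', 'Q227L', 'R603K']

Answer: F267R,H175R,H360E,N829I,Q227L,R603K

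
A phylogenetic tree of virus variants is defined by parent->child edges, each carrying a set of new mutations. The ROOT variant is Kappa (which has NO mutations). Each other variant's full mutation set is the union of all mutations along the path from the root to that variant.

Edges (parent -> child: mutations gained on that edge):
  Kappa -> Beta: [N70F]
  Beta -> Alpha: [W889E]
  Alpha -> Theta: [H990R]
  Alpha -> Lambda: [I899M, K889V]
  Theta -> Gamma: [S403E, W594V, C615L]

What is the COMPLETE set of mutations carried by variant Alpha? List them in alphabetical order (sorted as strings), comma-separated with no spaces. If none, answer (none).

Answer: N70F,W889E

Derivation:
At Kappa: gained [] -> total []
At Beta: gained ['N70F'] -> total ['N70F']
At Alpha: gained ['W889E'] -> total ['N70F', 'W889E']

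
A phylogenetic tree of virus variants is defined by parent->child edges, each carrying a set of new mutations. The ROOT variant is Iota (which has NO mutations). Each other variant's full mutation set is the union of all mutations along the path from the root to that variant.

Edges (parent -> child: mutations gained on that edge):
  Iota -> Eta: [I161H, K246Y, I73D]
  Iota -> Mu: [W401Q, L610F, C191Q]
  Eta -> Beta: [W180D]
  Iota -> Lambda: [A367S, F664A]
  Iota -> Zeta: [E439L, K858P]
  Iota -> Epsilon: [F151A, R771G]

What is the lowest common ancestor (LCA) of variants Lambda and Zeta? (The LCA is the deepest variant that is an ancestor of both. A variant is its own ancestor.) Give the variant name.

Path from root to Lambda: Iota -> Lambda
  ancestors of Lambda: {Iota, Lambda}
Path from root to Zeta: Iota -> Zeta
  ancestors of Zeta: {Iota, Zeta}
Common ancestors: {Iota}
Walk up from Zeta: Zeta (not in ancestors of Lambda), Iota (in ancestors of Lambda)
Deepest common ancestor (LCA) = Iota

Answer: Iota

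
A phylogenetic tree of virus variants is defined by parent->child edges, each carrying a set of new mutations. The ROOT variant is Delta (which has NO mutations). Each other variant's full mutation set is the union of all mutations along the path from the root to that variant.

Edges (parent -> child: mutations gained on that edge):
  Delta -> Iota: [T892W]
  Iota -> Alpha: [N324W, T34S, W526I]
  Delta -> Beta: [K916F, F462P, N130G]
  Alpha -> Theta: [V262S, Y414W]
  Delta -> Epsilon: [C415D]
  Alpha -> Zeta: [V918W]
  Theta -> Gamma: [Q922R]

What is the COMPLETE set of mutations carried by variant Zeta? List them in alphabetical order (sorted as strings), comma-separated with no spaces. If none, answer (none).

At Delta: gained [] -> total []
At Iota: gained ['T892W'] -> total ['T892W']
At Alpha: gained ['N324W', 'T34S', 'W526I'] -> total ['N324W', 'T34S', 'T892W', 'W526I']
At Zeta: gained ['V918W'] -> total ['N324W', 'T34S', 'T892W', 'V918W', 'W526I']

Answer: N324W,T34S,T892W,V918W,W526I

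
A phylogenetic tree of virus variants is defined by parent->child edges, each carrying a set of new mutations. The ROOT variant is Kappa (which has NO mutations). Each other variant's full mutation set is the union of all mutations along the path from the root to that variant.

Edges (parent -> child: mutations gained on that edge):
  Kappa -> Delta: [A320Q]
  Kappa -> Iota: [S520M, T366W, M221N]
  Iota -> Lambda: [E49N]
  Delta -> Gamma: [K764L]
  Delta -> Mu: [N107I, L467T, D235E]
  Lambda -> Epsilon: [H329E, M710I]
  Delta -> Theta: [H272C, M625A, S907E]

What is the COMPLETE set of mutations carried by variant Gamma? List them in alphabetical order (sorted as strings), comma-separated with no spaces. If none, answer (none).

At Kappa: gained [] -> total []
At Delta: gained ['A320Q'] -> total ['A320Q']
At Gamma: gained ['K764L'] -> total ['A320Q', 'K764L']

Answer: A320Q,K764L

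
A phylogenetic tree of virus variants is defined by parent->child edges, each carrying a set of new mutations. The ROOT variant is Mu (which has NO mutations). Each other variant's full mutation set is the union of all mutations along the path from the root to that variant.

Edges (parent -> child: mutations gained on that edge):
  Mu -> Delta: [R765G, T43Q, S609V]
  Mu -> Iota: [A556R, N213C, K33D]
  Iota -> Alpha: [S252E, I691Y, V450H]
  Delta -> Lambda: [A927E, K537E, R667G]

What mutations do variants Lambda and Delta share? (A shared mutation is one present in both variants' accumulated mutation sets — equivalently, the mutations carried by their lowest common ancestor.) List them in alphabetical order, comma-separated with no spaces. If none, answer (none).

Answer: R765G,S609V,T43Q

Derivation:
Accumulating mutations along path to Lambda:
  At Mu: gained [] -> total []
  At Delta: gained ['R765G', 'T43Q', 'S609V'] -> total ['R765G', 'S609V', 'T43Q']
  At Lambda: gained ['A927E', 'K537E', 'R667G'] -> total ['A927E', 'K537E', 'R667G', 'R765G', 'S609V', 'T43Q']
Mutations(Lambda) = ['A927E', 'K537E', 'R667G', 'R765G', 'S609V', 'T43Q']
Accumulating mutations along path to Delta:
  At Mu: gained [] -> total []
  At Delta: gained ['R765G', 'T43Q', 'S609V'] -> total ['R765G', 'S609V', 'T43Q']
Mutations(Delta) = ['R765G', 'S609V', 'T43Q']
Intersection: ['A927E', 'K537E', 'R667G', 'R765G', 'S609V', 'T43Q'] ∩ ['R765G', 'S609V', 'T43Q'] = ['R765G', 'S609V', 'T43Q']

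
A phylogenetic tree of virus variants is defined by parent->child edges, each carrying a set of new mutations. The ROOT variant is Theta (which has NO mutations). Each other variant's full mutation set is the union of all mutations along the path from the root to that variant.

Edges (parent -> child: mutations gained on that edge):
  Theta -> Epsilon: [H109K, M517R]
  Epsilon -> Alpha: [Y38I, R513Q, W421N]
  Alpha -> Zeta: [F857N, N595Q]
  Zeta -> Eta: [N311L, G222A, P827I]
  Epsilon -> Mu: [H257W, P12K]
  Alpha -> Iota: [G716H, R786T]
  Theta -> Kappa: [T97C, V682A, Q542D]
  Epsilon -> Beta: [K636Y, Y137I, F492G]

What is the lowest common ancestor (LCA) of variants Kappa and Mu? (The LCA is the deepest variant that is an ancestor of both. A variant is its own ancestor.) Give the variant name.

Path from root to Kappa: Theta -> Kappa
  ancestors of Kappa: {Theta, Kappa}
Path from root to Mu: Theta -> Epsilon -> Mu
  ancestors of Mu: {Theta, Epsilon, Mu}
Common ancestors: {Theta}
Walk up from Mu: Mu (not in ancestors of Kappa), Epsilon (not in ancestors of Kappa), Theta (in ancestors of Kappa)
Deepest common ancestor (LCA) = Theta

Answer: Theta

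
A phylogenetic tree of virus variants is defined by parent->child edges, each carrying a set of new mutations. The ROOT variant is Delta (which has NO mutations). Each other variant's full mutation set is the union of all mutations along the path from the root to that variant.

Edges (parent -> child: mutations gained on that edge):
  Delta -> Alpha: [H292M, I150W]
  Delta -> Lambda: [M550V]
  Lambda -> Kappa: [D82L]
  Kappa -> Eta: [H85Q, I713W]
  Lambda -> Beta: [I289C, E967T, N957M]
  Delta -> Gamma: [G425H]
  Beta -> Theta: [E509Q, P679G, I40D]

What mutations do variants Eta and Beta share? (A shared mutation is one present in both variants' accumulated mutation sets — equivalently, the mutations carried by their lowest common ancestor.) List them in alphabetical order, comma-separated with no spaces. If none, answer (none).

Answer: M550V

Derivation:
Accumulating mutations along path to Eta:
  At Delta: gained [] -> total []
  At Lambda: gained ['M550V'] -> total ['M550V']
  At Kappa: gained ['D82L'] -> total ['D82L', 'M550V']
  At Eta: gained ['H85Q', 'I713W'] -> total ['D82L', 'H85Q', 'I713W', 'M550V']
Mutations(Eta) = ['D82L', 'H85Q', 'I713W', 'M550V']
Accumulating mutations along path to Beta:
  At Delta: gained [] -> total []
  At Lambda: gained ['M550V'] -> total ['M550V']
  At Beta: gained ['I289C', 'E967T', 'N957M'] -> total ['E967T', 'I289C', 'M550V', 'N957M']
Mutations(Beta) = ['E967T', 'I289C', 'M550V', 'N957M']
Intersection: ['D82L', 'H85Q', 'I713W', 'M550V'] ∩ ['E967T', 'I289C', 'M550V', 'N957M'] = ['M550V']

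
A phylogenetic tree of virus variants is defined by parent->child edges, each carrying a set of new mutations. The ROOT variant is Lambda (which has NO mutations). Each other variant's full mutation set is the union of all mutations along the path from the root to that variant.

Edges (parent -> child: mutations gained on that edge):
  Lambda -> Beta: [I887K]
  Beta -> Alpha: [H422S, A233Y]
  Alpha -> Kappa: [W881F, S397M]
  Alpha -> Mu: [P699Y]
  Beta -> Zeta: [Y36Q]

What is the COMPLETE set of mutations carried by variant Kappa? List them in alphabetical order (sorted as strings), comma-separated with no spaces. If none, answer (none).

At Lambda: gained [] -> total []
At Beta: gained ['I887K'] -> total ['I887K']
At Alpha: gained ['H422S', 'A233Y'] -> total ['A233Y', 'H422S', 'I887K']
At Kappa: gained ['W881F', 'S397M'] -> total ['A233Y', 'H422S', 'I887K', 'S397M', 'W881F']

Answer: A233Y,H422S,I887K,S397M,W881F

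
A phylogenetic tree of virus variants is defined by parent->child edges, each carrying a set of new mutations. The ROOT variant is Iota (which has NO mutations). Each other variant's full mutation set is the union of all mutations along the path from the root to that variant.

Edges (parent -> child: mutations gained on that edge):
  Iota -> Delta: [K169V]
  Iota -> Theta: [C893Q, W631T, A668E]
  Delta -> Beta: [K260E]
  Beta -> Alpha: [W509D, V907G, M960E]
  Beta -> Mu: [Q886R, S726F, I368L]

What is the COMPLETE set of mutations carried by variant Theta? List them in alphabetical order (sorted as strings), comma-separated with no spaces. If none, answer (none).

At Iota: gained [] -> total []
At Theta: gained ['C893Q', 'W631T', 'A668E'] -> total ['A668E', 'C893Q', 'W631T']

Answer: A668E,C893Q,W631T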